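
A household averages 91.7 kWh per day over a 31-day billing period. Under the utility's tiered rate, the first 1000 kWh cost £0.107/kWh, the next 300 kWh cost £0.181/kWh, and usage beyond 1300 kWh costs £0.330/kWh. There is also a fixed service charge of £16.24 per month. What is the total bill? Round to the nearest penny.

£686.63

Usage = 91.7 kWh/day × 31 days = 2842.7 kWh
First 1000 kWh × £0.107 = £107.00
Next 300 kWh × £0.181 = £54.30
Remaining 1542.7 kWh × £0.330 = £509.09
Energy charge = £670.39; + service £16.24 = £686.63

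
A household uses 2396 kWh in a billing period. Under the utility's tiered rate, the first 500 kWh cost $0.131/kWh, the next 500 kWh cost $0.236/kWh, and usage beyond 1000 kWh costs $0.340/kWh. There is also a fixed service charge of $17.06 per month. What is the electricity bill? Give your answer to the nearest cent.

$675.20

First 500 kWh × $0.131 = $65.50
Next 500 kWh × $0.236 = $118.00
Remaining 1396 kWh × $0.340 = $474.64
Energy charge = $658.14; + service $17.06 = $675.20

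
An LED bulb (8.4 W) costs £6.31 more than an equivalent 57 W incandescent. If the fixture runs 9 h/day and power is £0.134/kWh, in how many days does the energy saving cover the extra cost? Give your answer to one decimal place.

Power saved = 57 − 8.4 = 48.6 W
Daily energy saved = 48.6 W × 9 h = 437.4 Wh = 0.4374 kWh
Daily savings = 0.4374 × £0.134 = £0.0586
Payback = £6.31 / £0.0586 per day = 107.7 days

107.7 days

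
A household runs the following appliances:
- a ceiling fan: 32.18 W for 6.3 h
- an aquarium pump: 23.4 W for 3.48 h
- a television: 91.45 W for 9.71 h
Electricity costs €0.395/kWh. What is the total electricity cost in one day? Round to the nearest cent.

ceiling fan: 32.18 W × 6.3 h = 203 Wh = 0.2027 kWh
aquarium pump: 23.4 W × 3.48 h = 81 Wh = 0.08143 kWh
television: 91.45 W × 9.71 h = 888 Wh = 0.888 kWh
Total energy = 0.2027 + 0.08143 + 0.888 = 1.172 kWh
Cost = 1.172 kWh × €0.395 = €0.46

€0.46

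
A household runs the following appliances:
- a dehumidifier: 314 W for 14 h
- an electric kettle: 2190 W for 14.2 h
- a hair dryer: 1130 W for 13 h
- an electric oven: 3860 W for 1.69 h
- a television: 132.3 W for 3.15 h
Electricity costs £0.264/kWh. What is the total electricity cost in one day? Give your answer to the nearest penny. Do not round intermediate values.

dehumidifier: 314 W × 14 h = 4,396 Wh = 4.396 kWh
electric kettle: 2190 W × 14.2 h = 31,098 Wh = 31.1 kWh
hair dryer: 1130 W × 13 h = 14,690 Wh = 14.69 kWh
electric oven: 3860 W × 1.69 h = 6,523 Wh = 6.523 kWh
television: 132.3 W × 3.15 h = 417 Wh = 0.4167 kWh
Total energy = 4.396 + 31.1 + 14.69 + 6.523 + 0.4167 = 57.12 kWh
Cost = 57.12 kWh × £0.264 = £15.08

£15.08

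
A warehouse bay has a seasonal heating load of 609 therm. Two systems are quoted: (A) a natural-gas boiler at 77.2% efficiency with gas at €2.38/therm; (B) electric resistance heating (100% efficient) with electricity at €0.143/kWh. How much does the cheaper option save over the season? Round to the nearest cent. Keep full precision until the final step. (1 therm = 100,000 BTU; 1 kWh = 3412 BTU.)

€674.89

Heat load = 609 therm × 100,000 = 60,900,000 BTU
Gas: input = 60,900,000 / 0.772 = 78,886,010 BTU = 788.9 therm → 788.9 × €2.38 = €1,877.49
Electric: 60,900,000 BTU / 3412 = 17,850 kWh → × €0.143 = €2,552.37
Difference = |€1,877.49 − €2,552.37| = €674.89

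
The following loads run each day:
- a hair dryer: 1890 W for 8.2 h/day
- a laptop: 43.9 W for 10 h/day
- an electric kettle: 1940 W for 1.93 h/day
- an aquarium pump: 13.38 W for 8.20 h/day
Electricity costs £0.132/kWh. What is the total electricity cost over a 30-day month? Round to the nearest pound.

£78

hair dryer: 1890 W × 8.2 h × 30 d = 464,940 Wh = 464.9 kWh
laptop: 43.9 W × 10 h × 30 d = 13,170 Wh = 13.17 kWh
electric kettle: 1940 W × 1.93 h × 30 d = 112,326 Wh = 112.3 kWh
aquarium pump: 13.38 W × 8.20 h × 30 d = 3,291 Wh = 3.291 kWh
Total energy = 464.9 + 13.17 + 112.3 + 3.291 = 593.7 kWh
Cost = 593.7 kWh × £0.132 = £78.37 ≈ £78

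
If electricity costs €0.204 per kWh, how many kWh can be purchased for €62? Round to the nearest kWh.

304 kWh

€62 / €0.204 per kWh = 303.9 kWh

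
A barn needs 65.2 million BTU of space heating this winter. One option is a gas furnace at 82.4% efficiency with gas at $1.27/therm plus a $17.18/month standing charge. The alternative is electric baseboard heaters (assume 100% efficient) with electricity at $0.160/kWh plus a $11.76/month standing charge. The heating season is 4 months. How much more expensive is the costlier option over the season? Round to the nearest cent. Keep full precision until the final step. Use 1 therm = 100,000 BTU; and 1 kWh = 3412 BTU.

$2030.86

Heat load = 65.2 × 10⁶ BTU = 65,200,000 BTU
Gas: input = 65,200,000 / 0.824 = 79,126,214 BTU = 791.3 therm → 791.3 × $1.27 = $1,004.90; + 4 × $17.18 standing = $1,073.62
Electric: 65,200,000 BTU / 3412 = 19,110 kWh → × $0.160 = $3,057.44; + 4 × $11.76 standing = $3,104.48
Difference = |$1,073.62 − $3,104.48| = $2,030.86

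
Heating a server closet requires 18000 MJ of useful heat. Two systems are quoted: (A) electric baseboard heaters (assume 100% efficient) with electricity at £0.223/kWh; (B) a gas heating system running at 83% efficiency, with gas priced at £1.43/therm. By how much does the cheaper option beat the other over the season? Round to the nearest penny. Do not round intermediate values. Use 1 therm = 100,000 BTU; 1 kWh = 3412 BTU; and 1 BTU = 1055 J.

Heat load = 18000 MJ = 18,000,000,000 J / 1055 = 17,061,611 BTU
Gas: input = 17,061,611 / 0.83 = 20,556,158 BTU = 205.6 therm → 205.6 × £1.43 = £293.95
Electric: 17,061,611 BTU / 3412 = 5,000 kWh → × £0.223 = £1,115.11
Difference = |£293.95 − £1,115.11| = £821.15

£821.15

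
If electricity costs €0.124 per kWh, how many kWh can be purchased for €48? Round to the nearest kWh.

€48 / €0.124 per kWh = 387.1 kWh

387 kWh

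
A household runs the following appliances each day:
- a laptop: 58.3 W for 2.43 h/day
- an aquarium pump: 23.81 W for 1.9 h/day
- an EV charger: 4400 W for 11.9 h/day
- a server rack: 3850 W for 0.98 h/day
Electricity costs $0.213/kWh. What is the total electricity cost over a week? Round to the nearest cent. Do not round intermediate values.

laptop: 58.3 W × 2.43 h × 7 d = 992 Wh = 0.9917 kWh
aquarium pump: 23.81 W × 1.9 h × 7 d = 317 Wh = 0.3167 kWh
EV charger: 4400 W × 11.9 h × 7 d = 366,520 Wh = 366.5 kWh
server rack: 3850 W × 0.98 h × 7 d = 26,411 Wh = 26.41 kWh
Total energy = 0.9917 + 0.3167 + 366.5 + 26.41 = 394.2 kWh
Cost = 394.2 kWh × $0.213 = $83.97

$83.97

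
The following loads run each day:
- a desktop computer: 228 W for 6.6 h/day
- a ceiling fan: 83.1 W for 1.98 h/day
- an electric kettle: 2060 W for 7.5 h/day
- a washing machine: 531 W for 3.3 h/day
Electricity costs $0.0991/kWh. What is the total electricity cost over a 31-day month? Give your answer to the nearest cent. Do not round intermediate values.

desktop computer: 228 W × 6.6 h × 31 d = 46,649 Wh = 46.65 kWh
ceiling fan: 83.1 W × 1.98 h × 31 d = 5,101 Wh = 5.101 kWh
electric kettle: 2060 W × 7.5 h × 31 d = 478,950 Wh = 478.9 kWh
washing machine: 531 W × 3.3 h × 31 d = 54,321 Wh = 54.32 kWh
Total energy = 46.65 + 5.101 + 478.9 + 54.32 = 585 kWh
Cost = 585 kWh × $0.0991 = $57.98

$57.98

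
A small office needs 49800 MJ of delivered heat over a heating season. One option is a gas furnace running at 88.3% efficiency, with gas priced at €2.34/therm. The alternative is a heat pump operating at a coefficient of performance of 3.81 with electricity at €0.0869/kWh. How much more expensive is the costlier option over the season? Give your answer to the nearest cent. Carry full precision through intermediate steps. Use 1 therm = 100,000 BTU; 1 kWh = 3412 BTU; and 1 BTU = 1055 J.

€935.38

Heat load = 49800 MJ = 49,800,000,000 J / 1055 = 47,203,791 BTU
Gas: input = 47,203,791 / 0.883 = 53,458,427 BTU = 534.6 therm → 534.6 × €2.34 = €1,250.93
Heat pump: 47,203,791 BTU / 3412 = 13,830 kWh heat; / 3.81 = 3,631 kWh in → × €0.0869 = €315.55
Difference = |€1,250.93 − €315.55| = €935.38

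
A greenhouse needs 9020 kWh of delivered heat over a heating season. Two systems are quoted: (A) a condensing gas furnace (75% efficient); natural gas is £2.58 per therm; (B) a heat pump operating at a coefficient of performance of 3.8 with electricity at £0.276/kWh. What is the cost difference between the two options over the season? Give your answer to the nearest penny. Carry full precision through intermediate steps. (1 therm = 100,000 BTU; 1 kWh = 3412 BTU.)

£403.57

Heat load = 9020 kWh × 3412 = 30,776,240 BTU
Gas: input = 30,776,240 / 0.75 = 41,034,987 BTU = 410.3 therm → 410.3 × £2.58 = £1,058.70
Heat pump: 30,776,240 BTU / 3412 = 9,020 kWh heat; / 3.8 = 2,374 kWh in → × £0.276 = £655.14
Difference = |£1,058.70 − £655.14| = £403.57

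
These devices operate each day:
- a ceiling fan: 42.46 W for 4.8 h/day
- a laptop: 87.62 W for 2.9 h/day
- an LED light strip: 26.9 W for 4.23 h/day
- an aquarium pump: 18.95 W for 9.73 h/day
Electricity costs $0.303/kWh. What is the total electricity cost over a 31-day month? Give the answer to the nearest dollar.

$7

ceiling fan: 42.46 W × 4.8 h × 31 d = 6,318 Wh = 6.318 kWh
laptop: 87.62 W × 2.9 h × 31 d = 7,877 Wh = 7.877 kWh
LED light strip: 26.9 W × 4.23 h × 31 d = 3,527 Wh = 3.527 kWh
aquarium pump: 18.95 W × 9.73 h × 31 d = 5,716 Wh = 5.716 kWh
Total energy = 6.318 + 7.877 + 3.527 + 5.716 = 23.44 kWh
Cost = 23.44 kWh × $0.303 = $7.10 ≈ $7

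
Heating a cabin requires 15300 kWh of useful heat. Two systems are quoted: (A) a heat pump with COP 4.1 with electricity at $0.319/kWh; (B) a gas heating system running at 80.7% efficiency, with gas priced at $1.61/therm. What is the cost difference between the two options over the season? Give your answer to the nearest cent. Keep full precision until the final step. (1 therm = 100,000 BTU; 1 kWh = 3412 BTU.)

Heat load = 15300 kWh × 3412 = 52,203,600 BTU
Gas: input = 52,203,600 / 0.807 = 64,688,476 BTU = 646.9 therm → 646.9 × $1.61 = $1,041.48
Heat pump: 52,203,600 BTU / 3412 = 15,300 kWh heat; / 4.1 = 3,732 kWh in → × $0.319 = $1,190.41
Difference = |$1,041.48 − $1,190.41| = $148.93

$148.93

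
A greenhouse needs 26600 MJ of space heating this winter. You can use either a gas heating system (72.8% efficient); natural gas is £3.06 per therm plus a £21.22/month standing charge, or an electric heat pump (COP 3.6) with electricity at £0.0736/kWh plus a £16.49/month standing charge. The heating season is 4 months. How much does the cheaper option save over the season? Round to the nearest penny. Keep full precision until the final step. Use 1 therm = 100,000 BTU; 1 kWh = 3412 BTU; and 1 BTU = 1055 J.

£927.63

Heat load = 26600 MJ = 26,600,000,000 J / 1055 = 25,213,270 BTU
Gas: input = 25,213,270 / 0.728 = 34,633,613 BTU = 346.3 therm → 346.3 × £3.06 = £1,059.79; + 4 × £21.22 standing = £1,144.67
Heat pump: 25,213,270 BTU / 3412 = 7,390 kWh heat; / 3.6 = 2,053 kWh in → × £0.0736 = £151.08; + 4 × £16.49 standing = £217.04
Difference = |£1,144.67 − £217.04| = £927.63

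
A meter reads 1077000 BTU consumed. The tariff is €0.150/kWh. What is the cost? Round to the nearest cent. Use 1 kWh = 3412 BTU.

€47.35

1077000 BTU × (0.00029308 kWh/BTU) = 315.7 kWh
Cost = 315.7 kWh × €0.150/kWh = €47.35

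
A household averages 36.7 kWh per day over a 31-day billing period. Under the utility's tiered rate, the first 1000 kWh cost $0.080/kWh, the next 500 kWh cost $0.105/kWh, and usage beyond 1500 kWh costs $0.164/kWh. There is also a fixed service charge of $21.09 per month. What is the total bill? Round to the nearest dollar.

$116

Usage = 36.7 kWh/day × 31 days = 1137.7 kWh
First 1000 kWh × $0.080 = $80.00
Next 137.7 kWh × $0.105 = $14.46
Remaining tier: 0 kWh (not reached)
Energy charge = $94.46; + service $21.09 = $115.55 ≈ $116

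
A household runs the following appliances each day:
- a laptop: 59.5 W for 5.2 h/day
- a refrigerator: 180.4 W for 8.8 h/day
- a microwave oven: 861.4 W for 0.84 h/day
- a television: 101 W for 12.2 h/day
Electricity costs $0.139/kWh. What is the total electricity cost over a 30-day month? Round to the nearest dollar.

$16

laptop: 59.5 W × 5.2 h × 30 d = 9,282 Wh = 9.282 kWh
refrigerator: 180.4 W × 8.8 h × 30 d = 47,626 Wh = 47.63 kWh
microwave oven: 861.4 W × 0.84 h × 30 d = 21,707 Wh = 21.71 kWh
television: 101 W × 12.2 h × 30 d = 36,966 Wh = 36.97 kWh
Total energy = 9.282 + 47.63 + 21.71 + 36.97 = 115.6 kWh
Cost = 115.6 kWh × $0.139 = $16.07 ≈ $16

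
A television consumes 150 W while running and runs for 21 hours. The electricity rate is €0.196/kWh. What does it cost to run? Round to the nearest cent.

€0.62

Energy = 150 W × 21 h = 3,150 Wh = 3.15 kWh
Cost = 3.15 kWh × €0.196/kWh = €0.62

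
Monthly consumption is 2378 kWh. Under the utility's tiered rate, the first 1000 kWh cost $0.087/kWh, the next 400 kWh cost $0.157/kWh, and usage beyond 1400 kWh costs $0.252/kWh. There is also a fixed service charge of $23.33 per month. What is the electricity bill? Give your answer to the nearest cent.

$419.59

First 1000 kWh × $0.087 = $87.00
Next 400 kWh × $0.157 = $62.80
Remaining 978 kWh × $0.252 = $246.46
Energy charge = $396.26; + service $23.33 = $419.59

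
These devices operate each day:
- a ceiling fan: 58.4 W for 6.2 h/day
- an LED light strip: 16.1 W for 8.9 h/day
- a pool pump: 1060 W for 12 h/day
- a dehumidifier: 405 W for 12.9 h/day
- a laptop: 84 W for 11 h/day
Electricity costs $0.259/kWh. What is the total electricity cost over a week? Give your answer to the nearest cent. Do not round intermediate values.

ceiling fan: 58.4 W × 6.2 h × 7 d = 2,535 Wh = 2.535 kWh
LED light strip: 16.1 W × 8.9 h × 7 d = 1,003 Wh = 1.003 kWh
pool pump: 1060 W × 12 h × 7 d = 89,040 Wh = 89.04 kWh
dehumidifier: 405 W × 12.9 h × 7 d = 36,572 Wh = 36.57 kWh
laptop: 84 W × 11 h × 7 d = 6,468 Wh = 6.468 kWh
Total energy = 2.535 + 1.003 + 89.04 + 36.57 + 6.468 = 135.6 kWh
Cost = 135.6 kWh × $0.259 = $35.12

$35.12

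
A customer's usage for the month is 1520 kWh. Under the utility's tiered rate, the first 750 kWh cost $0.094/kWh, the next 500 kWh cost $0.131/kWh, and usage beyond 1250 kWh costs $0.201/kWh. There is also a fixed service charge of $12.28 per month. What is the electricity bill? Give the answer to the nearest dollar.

First 750 kWh × $0.094 = $70.50
Next 500 kWh × $0.131 = $65.50
Remaining 270 kWh × $0.201 = $54.27
Energy charge = $190.27; + service $12.28 = $202.55 ≈ $203

$203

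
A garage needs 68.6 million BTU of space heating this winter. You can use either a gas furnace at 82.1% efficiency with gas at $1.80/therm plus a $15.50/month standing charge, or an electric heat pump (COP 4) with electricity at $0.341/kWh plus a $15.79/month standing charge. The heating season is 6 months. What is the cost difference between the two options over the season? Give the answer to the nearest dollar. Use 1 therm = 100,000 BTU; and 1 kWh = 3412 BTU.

$212

Heat load = 68.6 × 10⁶ BTU = 68,600,000 BTU
Gas: input = 68,600,000 / 0.821 = 83,556,638 BTU = 835.6 therm → 835.6 × $1.80 = $1,504.02; + 6 × $15.50 standing = $1,597.02
Heat pump: 68,600,000 BTU / 3412 = 20,110 kWh heat; / 4 = 5,026 kWh in → × $0.341 = $1,713.99; + 6 × $15.79 standing = $1,808.73
Difference = |$1,597.02 − $1,808.73| = $211.72 ≈ $212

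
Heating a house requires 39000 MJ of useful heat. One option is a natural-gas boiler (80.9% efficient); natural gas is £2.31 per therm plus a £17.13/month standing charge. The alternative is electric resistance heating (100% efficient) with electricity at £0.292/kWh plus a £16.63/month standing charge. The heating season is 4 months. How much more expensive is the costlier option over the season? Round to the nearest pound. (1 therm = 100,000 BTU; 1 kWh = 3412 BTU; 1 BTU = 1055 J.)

Heat load = 39000 MJ = 39,000,000,000 J / 1055 = 36,966,825 BTU
Gas: input = 36,966,825 / 0.809 = 45,694,468 BTU = 456.9 therm → 456.9 × £2.31 = £1,055.54; + 4 × £17.13 standing = £1,124.06
Electric: 36,966,825 BTU / 3412 = 10,830 kWh → × £0.292 = £3,163.63; + 4 × £16.63 standing = £3,230.15
Difference = |£1,124.06 − £3,230.15| = £2,106.09 ≈ £2106

£2106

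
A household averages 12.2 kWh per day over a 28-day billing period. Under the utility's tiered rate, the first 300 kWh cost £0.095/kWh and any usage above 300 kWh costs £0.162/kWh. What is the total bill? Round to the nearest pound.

£35

Usage = 12.2 kWh/day × 28 days = 341.6 kWh
First 300 kWh × £0.095 = £28.50
Remaining 41.6 kWh × £0.162 = £6.74
Total = £35.24 ≈ £35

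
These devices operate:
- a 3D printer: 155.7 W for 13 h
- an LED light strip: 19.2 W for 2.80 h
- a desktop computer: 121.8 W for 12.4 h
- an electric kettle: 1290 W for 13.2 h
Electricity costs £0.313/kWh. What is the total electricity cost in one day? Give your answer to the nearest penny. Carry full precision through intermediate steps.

3D printer: 155.7 W × 13 h = 2,024 Wh = 2.024 kWh
LED light strip: 19.2 W × 2.80 h = 54 Wh = 0.05376 kWh
desktop computer: 121.8 W × 12.4 h = 1,510 Wh = 1.51 kWh
electric kettle: 1290 W × 13.2 h = 17,028 Wh = 17.03 kWh
Total energy = 2.024 + 0.05376 + 1.51 + 17.03 = 20.62 kWh
Cost = 20.62 kWh × £0.313 = £6.45

£6.45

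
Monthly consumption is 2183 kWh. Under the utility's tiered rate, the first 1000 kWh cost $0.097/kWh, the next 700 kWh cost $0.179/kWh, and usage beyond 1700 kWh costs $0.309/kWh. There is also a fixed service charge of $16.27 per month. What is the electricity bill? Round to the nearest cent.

First 1000 kWh × $0.097 = $97.00
Next 700 kWh × $0.179 = $125.30
Remaining 483 kWh × $0.309 = $149.25
Energy charge = $371.55; + service $16.27 = $387.82

$387.82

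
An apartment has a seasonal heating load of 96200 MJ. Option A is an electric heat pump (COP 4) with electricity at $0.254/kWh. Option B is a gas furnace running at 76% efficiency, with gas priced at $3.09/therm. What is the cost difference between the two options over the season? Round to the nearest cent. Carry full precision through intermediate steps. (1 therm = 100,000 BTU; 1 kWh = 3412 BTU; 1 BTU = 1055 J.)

Heat load = 96200 MJ = 96,200,000,000 J / 1055 = 91,184,834 BTU
Gas: input = 91,184,834 / 0.76 = 119,980,045 BTU = 1,200 therm → 1,200 × $3.09 = $3,707.38
Heat pump: 91,184,834 BTU / 3412 = 26,720 kWh heat; / 4 = 6,681 kWh in → × $0.254 = $1,697.02
Difference = |$3,707.38 − $1,697.02| = $2,010.36

$2010.36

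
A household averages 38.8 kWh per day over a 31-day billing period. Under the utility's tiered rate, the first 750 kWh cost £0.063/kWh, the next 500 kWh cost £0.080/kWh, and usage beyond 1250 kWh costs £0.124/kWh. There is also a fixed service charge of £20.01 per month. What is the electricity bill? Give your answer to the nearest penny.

£103.48

Usage = 38.8 kWh/day × 31 days = 1202.8 kWh
First 750 kWh × £0.063 = £47.25
Next 452.8 kWh × £0.080 = £36.22
Remaining tier: 0 kWh (not reached)
Energy charge = £83.47; + service £20.01 = £103.48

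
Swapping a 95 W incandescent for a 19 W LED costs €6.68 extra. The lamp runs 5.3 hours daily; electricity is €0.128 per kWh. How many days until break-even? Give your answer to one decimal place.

Power saved = 95 − 19 = 76 W
Daily energy saved = 76 W × 5.3 h = 402.8 Wh = 0.4028 kWh
Daily savings = 0.4028 × €0.128 = €0.0516
Payback = €6.68 / €0.0516 per day = 129.6 days

129.6 days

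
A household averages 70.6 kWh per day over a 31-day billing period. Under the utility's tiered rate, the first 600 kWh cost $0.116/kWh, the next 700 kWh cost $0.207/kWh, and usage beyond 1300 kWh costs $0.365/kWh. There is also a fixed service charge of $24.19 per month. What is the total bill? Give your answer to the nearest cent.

Usage = 70.6 kWh/day × 31 days = 2188.6 kWh
First 600 kWh × $0.116 = $69.60
Next 700 kWh × $0.207 = $144.90
Remaining 888.6 kWh × $0.365 = $324.34
Energy charge = $538.84; + service $24.19 = $563.03

$563.03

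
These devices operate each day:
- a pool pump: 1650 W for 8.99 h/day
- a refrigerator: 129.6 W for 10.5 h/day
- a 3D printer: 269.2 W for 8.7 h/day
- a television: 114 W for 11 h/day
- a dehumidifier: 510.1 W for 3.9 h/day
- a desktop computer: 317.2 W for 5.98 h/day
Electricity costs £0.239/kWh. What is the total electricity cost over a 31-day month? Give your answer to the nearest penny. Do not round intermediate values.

£175.42

pool pump: 1650 W × 8.99 h × 31 d = 459,838 Wh = 459.8 kWh
refrigerator: 129.6 W × 10.5 h × 31 d = 42,185 Wh = 42.18 kWh
3D printer: 269.2 W × 8.7 h × 31 d = 72,603 Wh = 72.6 kWh
television: 114 W × 11 h × 31 d = 38,874 Wh = 38.87 kWh
dehumidifier: 510.1 W × 3.9 h × 31 d = 61,671 Wh = 61.67 kWh
desktop computer: 317.2 W × 5.98 h × 31 d = 58,803 Wh = 58.8 kWh
Total energy = 459.8 + 42.18 + 72.6 + 38.87 + 61.67 + 58.8 = 734 kWh
Cost = 734 kWh × £0.239 = £175.42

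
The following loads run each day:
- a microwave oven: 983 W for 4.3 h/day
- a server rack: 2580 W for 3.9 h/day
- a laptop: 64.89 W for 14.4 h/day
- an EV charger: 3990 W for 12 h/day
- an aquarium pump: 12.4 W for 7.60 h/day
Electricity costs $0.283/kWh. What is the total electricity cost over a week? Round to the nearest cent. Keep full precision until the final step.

microwave oven: 983 W × 4.3 h × 7 d = 29,588 Wh = 29.59 kWh
server rack: 2580 W × 3.9 h × 7 d = 70,434 Wh = 70.43 kWh
laptop: 64.89 W × 14.4 h × 7 d = 6,541 Wh = 6.541 kWh
EV charger: 3990 W × 12 h × 7 d = 335,160 Wh = 335.2 kWh
aquarium pump: 12.4 W × 7.60 h × 7 d = 660 Wh = 0.6597 kWh
Total energy = 29.59 + 70.43 + 6.541 + 335.2 + 0.6597 = 442.4 kWh
Cost = 442.4 kWh × $0.283 = $125.19

$125.19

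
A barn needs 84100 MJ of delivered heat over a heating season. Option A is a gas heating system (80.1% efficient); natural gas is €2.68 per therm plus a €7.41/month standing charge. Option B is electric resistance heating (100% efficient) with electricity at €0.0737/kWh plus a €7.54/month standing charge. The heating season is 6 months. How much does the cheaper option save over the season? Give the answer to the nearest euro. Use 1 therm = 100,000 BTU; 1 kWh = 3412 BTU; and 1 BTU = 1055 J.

€944

Heat load = 84100 MJ = 84,100,000,000 J / 1055 = 79,715,640 BTU
Gas: input = 79,715,640 / 0.801 = 99,520,150 BTU = 995.2 therm → 995.2 × €2.68 = €2,667.14; + 6 × €7.41 standing = €2,711.60
Electric: 79,715,640 BTU / 3412 = 23,360 kWh → × €0.0737 = €1,721.88; + 6 × €7.54 standing = €1,767.12
Difference = |€2,711.60 − €1,767.12| = €944.48 ≈ €944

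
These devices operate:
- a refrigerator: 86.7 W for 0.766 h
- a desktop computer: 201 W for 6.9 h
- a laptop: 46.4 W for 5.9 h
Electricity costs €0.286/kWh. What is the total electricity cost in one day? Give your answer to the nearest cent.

refrigerator: 86.7 W × 0.766 h = 66 Wh = 0.06641 kWh
desktop computer: 201 W × 6.9 h = 1,387 Wh = 1.387 kWh
laptop: 46.4 W × 5.9 h = 274 Wh = 0.2738 kWh
Total energy = 0.06641 + 1.387 + 0.2738 = 1.727 kWh
Cost = 1.727 kWh × €0.286 = €0.49

€0.49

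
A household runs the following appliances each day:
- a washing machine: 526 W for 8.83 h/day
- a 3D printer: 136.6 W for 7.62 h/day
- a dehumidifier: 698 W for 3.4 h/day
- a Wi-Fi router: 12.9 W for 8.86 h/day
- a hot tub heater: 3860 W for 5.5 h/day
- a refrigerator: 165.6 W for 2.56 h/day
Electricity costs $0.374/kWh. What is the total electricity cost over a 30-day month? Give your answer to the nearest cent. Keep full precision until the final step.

$334.66

washing machine: 526 W × 8.83 h × 30 d = 139,337 Wh = 139.3 kWh
3D printer: 136.6 W × 7.62 h × 30 d = 31,227 Wh = 31.23 kWh
dehumidifier: 698 W × 3.4 h × 30 d = 71,196 Wh = 71.2 kWh
Wi-Fi router: 12.9 W × 8.86 h × 30 d = 3,429 Wh = 3.429 kWh
hot tub heater: 3860 W × 5.5 h × 30 d = 636,900 Wh = 636.9 kWh
refrigerator: 165.6 W × 2.56 h × 30 d = 12,718 Wh = 12.72 kWh
Total energy = 139.3 + 31.23 + 71.2 + 3.429 + 636.9 + 12.72 = 894.8 kWh
Cost = 894.8 kWh × $0.374 = $334.66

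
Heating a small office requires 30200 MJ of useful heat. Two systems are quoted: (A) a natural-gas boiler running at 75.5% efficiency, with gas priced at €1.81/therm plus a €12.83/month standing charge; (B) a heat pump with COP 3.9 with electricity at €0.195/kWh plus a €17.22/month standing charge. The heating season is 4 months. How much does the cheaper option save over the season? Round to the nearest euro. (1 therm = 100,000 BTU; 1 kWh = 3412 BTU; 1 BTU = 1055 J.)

€249

Heat load = 30200 MJ = 30,200,000,000 J / 1055 = 28,625,592 BTU
Gas: input = 28,625,592 / 0.755 = 37,914,692 BTU = 379.1 therm → 379.1 × €1.81 = €686.26; + 4 × €12.83 standing = €737.58
Heat pump: 28,625,592 BTU / 3412 = 8,390 kWh heat; / 3.9 = 2,151 kWh in → × €0.195 = €419.48; + 4 × €17.22 standing = €488.36
Difference = |€737.58 − €488.36| = €249.21 ≈ €249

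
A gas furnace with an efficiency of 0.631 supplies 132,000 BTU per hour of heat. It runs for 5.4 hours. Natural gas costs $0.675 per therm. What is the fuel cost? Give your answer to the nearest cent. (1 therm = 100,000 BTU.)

$7.63

Heat delivered = 132,000 BTU/h × 5.4 h = 712,800 BTU
Gas input = 712,800 / 0.631 = 1,129,635 BTU
= 1,129,635 / 100,000 = 11.3 therm
Cost = 11.3 × $0.675/therm = $7.63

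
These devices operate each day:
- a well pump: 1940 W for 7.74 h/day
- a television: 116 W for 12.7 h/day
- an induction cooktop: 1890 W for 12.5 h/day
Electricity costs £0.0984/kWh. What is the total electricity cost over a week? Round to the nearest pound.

£28

well pump: 1940 W × 7.74 h × 7 d = 105,109 Wh = 105.1 kWh
television: 116 W × 12.7 h × 7 d = 10,312 Wh = 10.31 kWh
induction cooktop: 1890 W × 12.5 h × 7 d = 165,375 Wh = 165.4 kWh
Total energy = 105.1 + 10.31 + 165.4 = 280.8 kWh
Cost = 280.8 kWh × £0.0984 = £27.63 ≈ £28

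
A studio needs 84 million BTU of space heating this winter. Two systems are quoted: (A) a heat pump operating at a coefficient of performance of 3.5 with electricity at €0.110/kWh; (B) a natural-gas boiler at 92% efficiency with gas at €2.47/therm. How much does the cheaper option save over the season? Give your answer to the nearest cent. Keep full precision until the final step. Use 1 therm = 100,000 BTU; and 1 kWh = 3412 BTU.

€1481.48

Heat load = 84 × 10⁶ BTU = 84,000,000 BTU
Gas: input = 84,000,000 / 0.92 = 91,304,348 BTU = 913 therm → 913 × €2.47 = €2,255.22
Heat pump: 84,000,000 BTU / 3412 = 24,620 kWh heat; / 3.5 = 7,034 kWh in → × €0.110 = €773.74
Difference = |€2,255.22 − €773.74| = €1,481.48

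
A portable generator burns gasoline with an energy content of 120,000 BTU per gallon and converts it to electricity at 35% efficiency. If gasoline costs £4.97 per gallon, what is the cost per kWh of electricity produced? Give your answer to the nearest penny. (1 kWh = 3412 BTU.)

£0.40

Electrical output per gallon = 120,000 BTU × 0.35 / 3412 BTU/kWh = 12.31 kWh
Cost per kWh = £4.97 / 12.31 kWh = £0.404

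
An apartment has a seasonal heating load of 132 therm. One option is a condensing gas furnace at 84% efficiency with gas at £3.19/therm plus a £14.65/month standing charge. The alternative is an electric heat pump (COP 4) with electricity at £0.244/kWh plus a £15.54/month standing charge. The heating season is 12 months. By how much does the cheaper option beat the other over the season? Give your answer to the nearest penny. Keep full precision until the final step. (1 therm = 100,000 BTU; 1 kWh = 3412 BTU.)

Heat load = 132 therm × 100,000 = 13,200,000 BTU
Gas: input = 13,200,000 / 0.84 = 15,714,286 BTU = 157.1 therm → 157.1 × £3.19 = £501.29; + 12 × £14.65 standing = £677.09
Heat pump: 13,200,000 BTU / 3412 = 3,869 kWh heat; / 4 = 967.2 kWh in → × £0.244 = £235.99; + 12 × £15.54 standing = £422.47
Difference = |£677.09 − £422.47| = £254.62

£254.62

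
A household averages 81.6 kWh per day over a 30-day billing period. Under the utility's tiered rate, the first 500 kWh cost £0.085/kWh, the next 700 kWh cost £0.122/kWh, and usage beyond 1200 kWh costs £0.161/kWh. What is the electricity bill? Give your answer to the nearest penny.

£328.83

Usage = 81.6 kWh/day × 30 days = 2448 kWh
First 500 kWh × £0.085 = £42.50
Next 700 kWh × £0.122 = £85.40
Remaining 1248 kWh × £0.161 = £200.93
Total = £328.83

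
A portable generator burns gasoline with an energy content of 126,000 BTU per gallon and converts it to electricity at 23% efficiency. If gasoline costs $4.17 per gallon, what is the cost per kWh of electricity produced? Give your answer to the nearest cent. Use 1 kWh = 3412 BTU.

$0.49

Electrical output per gallon = 126,000 BTU × 0.23 / 3412 BTU/kWh = 8.494 kWh
Cost per kWh = $4.17 / 8.494 kWh = $0.491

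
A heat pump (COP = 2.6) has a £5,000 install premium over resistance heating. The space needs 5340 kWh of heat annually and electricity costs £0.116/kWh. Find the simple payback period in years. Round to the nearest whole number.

13 years

Resistance: 5340 kWh × £0.116 = £619.44/yr
Heat pump: 5340 / 2.6 = 2054 kWh in → × £0.116 = £238.25/yr
Annual savings = £381.19
Payback = £5,000 / £381.19 = 13.1 years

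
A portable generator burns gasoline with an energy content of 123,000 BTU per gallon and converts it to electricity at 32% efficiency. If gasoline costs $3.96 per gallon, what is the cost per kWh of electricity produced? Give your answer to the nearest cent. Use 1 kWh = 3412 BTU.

Electrical output per gallon = 123,000 BTU × 0.32 / 3412 BTU/kWh = 11.54 kWh
Cost per kWh = $3.96 / 11.54 kWh = $0.343

$0.34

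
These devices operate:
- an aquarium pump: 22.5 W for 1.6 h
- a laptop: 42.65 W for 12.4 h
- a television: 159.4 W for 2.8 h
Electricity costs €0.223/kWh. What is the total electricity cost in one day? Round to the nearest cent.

aquarium pump: 22.5 W × 1.6 h = 36 Wh = 0.036 kWh
laptop: 42.65 W × 12.4 h = 529 Wh = 0.5289 kWh
television: 159.4 W × 2.8 h = 446 Wh = 0.4463 kWh
Total energy = 0.036 + 0.5289 + 0.4463 = 1.011 kWh
Cost = 1.011 kWh × €0.223 = €0.23

€0.23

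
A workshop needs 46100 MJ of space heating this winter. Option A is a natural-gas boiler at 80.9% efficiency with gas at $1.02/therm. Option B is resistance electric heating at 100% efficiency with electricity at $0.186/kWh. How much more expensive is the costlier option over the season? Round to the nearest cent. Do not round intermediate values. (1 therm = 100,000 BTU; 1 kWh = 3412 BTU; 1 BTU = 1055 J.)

Heat load = 46100 MJ = 46,100,000,000 J / 1055 = 43,696,682 BTU
Gas: input = 43,696,682 / 0.809 = 54,013,205 BTU = 540.1 therm → 540.1 × $1.02 = $550.93
Electric: 43,696,682 BTU / 3412 = 12,810 kWh → × $0.186 = $2,382.06
Difference = |$550.93 − $2,382.06| = $1,831.12

$1831.12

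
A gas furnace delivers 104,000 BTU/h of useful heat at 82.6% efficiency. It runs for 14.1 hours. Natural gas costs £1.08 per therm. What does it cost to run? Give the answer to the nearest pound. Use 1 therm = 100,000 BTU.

Heat delivered = 104,000 BTU/h × 14.1 h = 1,466,400 BTU
Gas input = 1,466,400 / 0.826 = 1,775,303 BTU
= 1,775,303 / 100,000 = 17.75 therm
Cost = 17.75 × £1.08/therm = £19.17 ≈ £19

£19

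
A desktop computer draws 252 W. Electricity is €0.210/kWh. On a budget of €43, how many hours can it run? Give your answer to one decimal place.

812.5 h

Energy budget = €43 / €0.210 per kWh = 204.8 kWh = 204,762 Wh
Runtime = 204,762 Wh / 252 W = 812.5 h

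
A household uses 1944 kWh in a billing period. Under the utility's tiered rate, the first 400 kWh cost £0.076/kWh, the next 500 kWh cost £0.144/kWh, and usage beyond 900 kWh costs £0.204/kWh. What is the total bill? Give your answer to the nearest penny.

£315.38

First 400 kWh × £0.076 = £30.40
Next 500 kWh × £0.144 = £72.00
Remaining 1044 kWh × £0.204 = £212.98
Total = £315.38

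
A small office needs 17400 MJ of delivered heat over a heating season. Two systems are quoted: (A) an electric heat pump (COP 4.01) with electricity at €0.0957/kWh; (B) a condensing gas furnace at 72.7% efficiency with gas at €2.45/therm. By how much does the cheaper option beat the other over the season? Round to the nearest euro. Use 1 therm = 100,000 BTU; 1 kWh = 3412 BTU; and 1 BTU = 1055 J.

€440

Heat load = 17400 MJ = 17,400,000,000 J / 1055 = 16,492,891 BTU
Gas: input = 16,492,891 / 0.727 = 22,686,232 BTU = 226.9 therm → 226.9 × €2.45 = €555.81
Heat pump: 16,492,891 BTU / 3412 = 4,834 kWh heat; / 4.01 = 1,205 kWh in → × €0.0957 = €115.36
Difference = |€555.81 − €115.36| = €440.45 ≈ €440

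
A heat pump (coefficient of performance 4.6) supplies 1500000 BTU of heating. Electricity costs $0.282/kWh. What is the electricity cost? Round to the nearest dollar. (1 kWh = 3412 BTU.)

Heat delivered = 1,500,000 BTU / 3412 = 439.6 kWh
Electrical input = 439.6 kWh / 4.6 = 95.57 kWh
Cost = 95.57 × $0.282/kWh = $26.95 ≈ $27

$27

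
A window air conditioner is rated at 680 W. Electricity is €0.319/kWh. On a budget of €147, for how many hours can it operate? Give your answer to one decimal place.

Energy budget = €147 / €0.319 per kWh = 460.8 kWh = 460,815 Wh
Runtime = 460,815 Wh / 680 W = 677.7 h

677.7 h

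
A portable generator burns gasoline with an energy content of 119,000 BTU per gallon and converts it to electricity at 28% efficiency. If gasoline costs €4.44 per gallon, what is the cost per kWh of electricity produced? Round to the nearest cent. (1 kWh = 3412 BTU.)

Electrical output per gallon = 119,000 BTU × 0.28 / 3412 BTU/kWh = 9.766 kWh
Cost per kWh = €4.44 / 9.766 kWh = €0.455

€0.45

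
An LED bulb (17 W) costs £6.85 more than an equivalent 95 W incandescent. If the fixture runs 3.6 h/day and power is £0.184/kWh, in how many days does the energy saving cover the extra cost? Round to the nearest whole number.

Power saved = 95 − 17 = 78 W
Daily energy saved = 78 W × 3.6 h = 280.8 Wh = 0.2808 kWh
Daily savings = 0.2808 × £0.184 = £0.0517
Payback = £6.85 / £0.0517 per day = 132.6 days

133 days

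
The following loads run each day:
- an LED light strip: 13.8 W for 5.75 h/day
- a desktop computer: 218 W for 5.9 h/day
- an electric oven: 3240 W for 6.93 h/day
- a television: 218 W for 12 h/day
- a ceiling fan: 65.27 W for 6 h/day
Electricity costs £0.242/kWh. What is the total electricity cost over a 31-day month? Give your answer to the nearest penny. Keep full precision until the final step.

£201.25

LED light strip: 13.8 W × 5.75 h × 31 d = 2,460 Wh = 2.46 kWh
desktop computer: 218 W × 5.9 h × 31 d = 39,872 Wh = 39.87 kWh
electric oven: 3240 W × 6.93 h × 31 d = 696,049 Wh = 696 kWh
television: 218 W × 12 h × 31 d = 81,096 Wh = 81.1 kWh
ceiling fan: 65.27 W × 6 h × 31 d = 12,140 Wh = 12.14 kWh
Total energy = 2.46 + 39.87 + 696 + 81.1 + 12.14 = 831.6 kWh
Cost = 831.6 kWh × £0.242 = £201.25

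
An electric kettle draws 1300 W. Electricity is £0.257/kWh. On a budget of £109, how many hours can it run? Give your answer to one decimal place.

Energy budget = £109 / £0.257 per kWh = 424.1 kWh = 424,125 Wh
Runtime = 424,125 Wh / 1300 W = 326.2 h

326.2 h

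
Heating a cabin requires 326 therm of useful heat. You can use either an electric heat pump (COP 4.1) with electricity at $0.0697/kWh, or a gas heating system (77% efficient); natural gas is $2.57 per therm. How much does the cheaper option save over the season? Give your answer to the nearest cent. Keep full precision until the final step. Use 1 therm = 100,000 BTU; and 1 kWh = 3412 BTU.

$925.65

Heat load = 326 therm × 100,000 = 32,600,000 BTU
Gas: input = 32,600,000 / 0.77 = 42,337,662 BTU = 423.4 therm → 423.4 × $2.57 = $1,088.08
Heat pump: 32,600,000 BTU / 3412 = 9,555 kWh heat; / 4.1 = 2,330 kWh in → × $0.0697 = $162.43
Difference = |$1,088.08 − $162.43| = $925.65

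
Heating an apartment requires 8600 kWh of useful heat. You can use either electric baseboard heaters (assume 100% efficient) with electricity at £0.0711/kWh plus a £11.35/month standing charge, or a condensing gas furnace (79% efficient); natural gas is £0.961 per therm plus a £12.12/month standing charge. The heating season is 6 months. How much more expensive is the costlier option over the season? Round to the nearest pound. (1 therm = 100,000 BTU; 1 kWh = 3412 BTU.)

Heat load = 8600 kWh × 3412 = 29,343,200 BTU
Gas: input = 29,343,200 / 0.79 = 37,143,291 BTU = 371.4 therm → 371.4 × £0.961 = £356.95; + 6 × £12.12 standing = £429.67
Electric: 29,343,200 BTU / 3412 = 8,600 kWh → × £0.0711 = £611.46; + 6 × £11.35 standing = £679.56
Difference = |£429.67 − £679.56| = £249.89 ≈ £250

£250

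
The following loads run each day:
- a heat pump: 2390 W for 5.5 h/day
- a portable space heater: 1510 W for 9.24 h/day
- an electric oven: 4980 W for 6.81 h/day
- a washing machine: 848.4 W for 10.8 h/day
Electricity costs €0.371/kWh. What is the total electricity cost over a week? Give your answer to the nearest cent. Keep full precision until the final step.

heat pump: 2390 W × 5.5 h × 7 d = 92,015 Wh = 92.02 kWh
portable space heater: 1510 W × 9.24 h × 7 d = 97,667 Wh = 97.67 kWh
electric oven: 4980 W × 6.81 h × 7 d = 237,397 Wh = 237.4 kWh
washing machine: 848.4 W × 10.8 h × 7 d = 64,139 Wh = 64.14 kWh
Total energy = 92.02 + 97.67 + 237.4 + 64.14 = 491.2 kWh
Cost = 491.2 kWh × €0.371 = €182.24

€182.24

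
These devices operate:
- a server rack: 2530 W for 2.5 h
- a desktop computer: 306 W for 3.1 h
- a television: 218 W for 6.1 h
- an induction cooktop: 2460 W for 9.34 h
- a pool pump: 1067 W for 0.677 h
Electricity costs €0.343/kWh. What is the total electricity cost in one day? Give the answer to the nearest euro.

€11

server rack: 2530 W × 2.5 h = 6,325 Wh = 6.325 kWh
desktop computer: 306 W × 3.1 h = 949 Wh = 0.9486 kWh
television: 218 W × 6.1 h = 1,330 Wh = 1.33 kWh
induction cooktop: 2460 W × 9.34 h = 22,976 Wh = 22.98 kWh
pool pump: 1067 W × 0.677 h = 722 Wh = 0.7224 kWh
Total energy = 6.325 + 0.9486 + 1.33 + 22.98 + 0.7224 = 32.3 kWh
Cost = 32.3 kWh × €0.343 = €11.08 ≈ €11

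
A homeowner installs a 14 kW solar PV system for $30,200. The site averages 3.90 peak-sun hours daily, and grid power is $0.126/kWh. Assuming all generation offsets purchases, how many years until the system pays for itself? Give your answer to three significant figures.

Daily generation = 14 kW × 3.90 h = 54.6 kWh
Annual generation = 54.6 × 365 = 19929 kWh
Annual savings = 19929 × $0.126 = $2,511.05
Payback = $30,200 / $2,511.05 = 12 years

12 years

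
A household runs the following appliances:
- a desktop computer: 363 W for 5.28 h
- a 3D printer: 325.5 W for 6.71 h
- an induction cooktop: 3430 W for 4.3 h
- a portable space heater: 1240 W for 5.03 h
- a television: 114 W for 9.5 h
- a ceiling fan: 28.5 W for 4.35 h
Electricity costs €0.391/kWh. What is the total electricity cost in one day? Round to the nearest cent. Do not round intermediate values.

€10.28

desktop computer: 363 W × 5.28 h = 1,917 Wh = 1.917 kWh
3D printer: 325.5 W × 6.71 h = 2,184 Wh = 2.184 kWh
induction cooktop: 3430 W × 4.3 h = 14,749 Wh = 14.75 kWh
portable space heater: 1240 W × 5.03 h = 6,237 Wh = 6.237 kWh
television: 114 W × 9.5 h = 1,083 Wh = 1.083 kWh
ceiling fan: 28.5 W × 4.35 h = 124 Wh = 0.124 kWh
Total energy = 1.917 + 2.184 + 14.75 + 6.237 + 1.083 + 0.124 = 26.29 kWh
Cost = 26.29 kWh × €0.391 = €10.28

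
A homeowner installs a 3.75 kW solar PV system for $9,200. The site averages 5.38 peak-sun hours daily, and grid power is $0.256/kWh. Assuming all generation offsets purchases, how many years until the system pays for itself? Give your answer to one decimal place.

Daily generation = 3.75 kW × 5.38 h = 20.18 kWh
Annual generation = 20.18 × 365 = 7363.9 kWh
Annual savings = 7363.9 × $0.256 = $1,885.15
Payback = $9,200 / $1,885.15 = 4.88 years

4.9 years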